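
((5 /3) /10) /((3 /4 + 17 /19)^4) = 16681088 /732421875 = 0.02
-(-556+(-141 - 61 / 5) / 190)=264483 / 475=556.81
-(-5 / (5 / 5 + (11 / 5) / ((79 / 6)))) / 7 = 0.61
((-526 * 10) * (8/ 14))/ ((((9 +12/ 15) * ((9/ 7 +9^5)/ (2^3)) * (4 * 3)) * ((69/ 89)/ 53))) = -124057100/ 524078667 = -0.24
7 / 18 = 0.39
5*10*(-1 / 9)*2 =-11.11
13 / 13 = 1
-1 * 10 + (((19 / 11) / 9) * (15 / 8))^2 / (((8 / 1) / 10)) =-2742715 / 278784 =-9.84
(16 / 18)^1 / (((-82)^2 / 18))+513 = 862357 / 1681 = 513.00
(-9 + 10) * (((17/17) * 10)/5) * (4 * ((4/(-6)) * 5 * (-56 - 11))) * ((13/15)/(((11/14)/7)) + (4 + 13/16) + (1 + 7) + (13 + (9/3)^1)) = 6462083/99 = 65273.57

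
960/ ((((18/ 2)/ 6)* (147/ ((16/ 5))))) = 2048/ 147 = 13.93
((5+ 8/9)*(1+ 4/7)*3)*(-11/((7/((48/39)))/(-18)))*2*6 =7387776/637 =11597.76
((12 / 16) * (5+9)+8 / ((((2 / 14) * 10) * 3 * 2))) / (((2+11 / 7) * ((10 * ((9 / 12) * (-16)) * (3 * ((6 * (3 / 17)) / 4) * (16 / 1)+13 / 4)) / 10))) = -5831 / 348750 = -0.02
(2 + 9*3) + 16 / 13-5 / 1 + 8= 432 / 13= 33.23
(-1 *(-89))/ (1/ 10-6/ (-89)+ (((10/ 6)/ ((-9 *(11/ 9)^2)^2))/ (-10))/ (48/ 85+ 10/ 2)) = 532.14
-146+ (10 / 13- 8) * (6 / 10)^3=-239788 / 1625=-147.56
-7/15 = -0.47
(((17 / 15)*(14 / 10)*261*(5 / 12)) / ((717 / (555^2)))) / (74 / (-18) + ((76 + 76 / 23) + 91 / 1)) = 14669320995 / 32888312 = 446.03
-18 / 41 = -0.44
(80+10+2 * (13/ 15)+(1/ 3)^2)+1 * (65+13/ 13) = 7103/ 45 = 157.84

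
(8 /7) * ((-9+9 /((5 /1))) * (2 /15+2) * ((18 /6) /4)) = -2304 /175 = -13.17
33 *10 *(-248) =-81840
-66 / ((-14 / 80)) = 2640 / 7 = 377.14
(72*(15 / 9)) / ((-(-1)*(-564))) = -10 / 47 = -0.21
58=58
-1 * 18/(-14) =9/7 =1.29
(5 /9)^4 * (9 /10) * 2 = 125 /729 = 0.17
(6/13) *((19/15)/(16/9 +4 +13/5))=342/4901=0.07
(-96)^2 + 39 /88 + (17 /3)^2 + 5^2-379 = 7044487 /792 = 8894.55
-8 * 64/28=-128/7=-18.29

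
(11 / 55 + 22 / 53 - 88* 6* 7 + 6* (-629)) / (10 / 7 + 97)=-13855709 / 182585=-75.89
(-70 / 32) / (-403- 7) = 7 / 1312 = 0.01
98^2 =9604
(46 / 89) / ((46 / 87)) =87 / 89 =0.98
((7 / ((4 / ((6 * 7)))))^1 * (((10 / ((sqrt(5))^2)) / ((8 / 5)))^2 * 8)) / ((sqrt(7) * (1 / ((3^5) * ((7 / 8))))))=893025 * sqrt(7) / 32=73835.06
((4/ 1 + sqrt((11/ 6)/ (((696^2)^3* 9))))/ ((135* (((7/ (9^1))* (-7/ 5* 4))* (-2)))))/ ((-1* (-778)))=sqrt(66)/ 5552481786937344 + 1/ 228732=0.00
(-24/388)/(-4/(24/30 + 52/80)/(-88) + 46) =-0.00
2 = 2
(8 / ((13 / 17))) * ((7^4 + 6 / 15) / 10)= 816476 / 325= 2512.23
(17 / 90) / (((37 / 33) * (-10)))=-187 / 11100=-0.02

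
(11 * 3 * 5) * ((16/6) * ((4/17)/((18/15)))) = 86.27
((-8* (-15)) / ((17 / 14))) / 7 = 240 / 17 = 14.12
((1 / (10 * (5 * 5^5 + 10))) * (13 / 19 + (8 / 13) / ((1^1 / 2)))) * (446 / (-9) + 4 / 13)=-1362713 / 2259179325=-0.00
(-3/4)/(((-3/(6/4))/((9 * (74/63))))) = 111/28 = 3.96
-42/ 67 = -0.63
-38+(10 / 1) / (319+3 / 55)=-333137 / 8774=-37.97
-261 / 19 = -13.74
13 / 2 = 6.50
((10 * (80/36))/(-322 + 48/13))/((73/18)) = -2600/151037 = -0.02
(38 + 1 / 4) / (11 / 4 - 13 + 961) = 153 / 3803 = 0.04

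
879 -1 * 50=829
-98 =-98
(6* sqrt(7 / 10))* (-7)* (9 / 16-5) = 1491* sqrt(70) / 80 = 155.93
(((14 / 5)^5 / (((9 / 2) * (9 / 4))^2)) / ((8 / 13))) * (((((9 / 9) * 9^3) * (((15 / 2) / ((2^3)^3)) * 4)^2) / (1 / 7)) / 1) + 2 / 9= 48.02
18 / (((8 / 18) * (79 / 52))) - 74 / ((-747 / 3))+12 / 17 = 9250132 / 334407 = 27.66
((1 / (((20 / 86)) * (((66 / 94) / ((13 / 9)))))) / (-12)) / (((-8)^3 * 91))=2021 / 127733760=0.00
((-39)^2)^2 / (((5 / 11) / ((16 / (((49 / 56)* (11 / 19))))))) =5626288512 / 35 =160751100.34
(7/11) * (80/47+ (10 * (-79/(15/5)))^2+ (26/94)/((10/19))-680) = 2033220161/46530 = 43696.97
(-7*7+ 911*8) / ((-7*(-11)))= 7239 / 77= 94.01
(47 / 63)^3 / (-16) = -0.03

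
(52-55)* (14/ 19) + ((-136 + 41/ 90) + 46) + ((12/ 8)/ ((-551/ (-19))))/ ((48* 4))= -291207401/ 3173760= -91.75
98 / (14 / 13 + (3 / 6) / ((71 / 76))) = 45227 / 744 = 60.79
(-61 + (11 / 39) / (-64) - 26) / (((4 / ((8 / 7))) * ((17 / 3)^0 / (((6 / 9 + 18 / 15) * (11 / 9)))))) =-2388793 / 42120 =-56.71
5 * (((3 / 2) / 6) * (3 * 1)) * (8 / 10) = 3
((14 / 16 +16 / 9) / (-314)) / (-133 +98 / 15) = 0.00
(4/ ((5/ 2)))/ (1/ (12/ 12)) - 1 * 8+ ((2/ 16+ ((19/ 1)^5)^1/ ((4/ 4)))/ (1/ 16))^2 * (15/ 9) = 13079609337228268/ 5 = 2615921867445653.60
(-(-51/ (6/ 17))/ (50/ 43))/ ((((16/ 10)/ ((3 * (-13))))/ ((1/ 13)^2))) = -37281/ 2080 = -17.92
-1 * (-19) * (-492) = -9348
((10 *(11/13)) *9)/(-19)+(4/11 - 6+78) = 185722/2717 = 68.36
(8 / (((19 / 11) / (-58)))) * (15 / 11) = -366.32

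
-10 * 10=-100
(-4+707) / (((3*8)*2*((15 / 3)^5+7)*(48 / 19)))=13357 / 7216128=0.00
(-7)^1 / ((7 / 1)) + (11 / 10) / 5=-39 / 50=-0.78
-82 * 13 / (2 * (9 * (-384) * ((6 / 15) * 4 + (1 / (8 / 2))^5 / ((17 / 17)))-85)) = 21320 / 224719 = 0.09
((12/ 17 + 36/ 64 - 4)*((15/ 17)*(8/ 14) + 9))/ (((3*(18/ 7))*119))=-280111/ 9904608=-0.03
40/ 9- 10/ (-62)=1285/ 279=4.61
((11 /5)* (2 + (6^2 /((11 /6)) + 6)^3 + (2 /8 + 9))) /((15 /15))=89762967 /2420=37092.14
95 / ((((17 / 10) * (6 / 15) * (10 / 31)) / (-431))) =-6346475 / 34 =-186661.03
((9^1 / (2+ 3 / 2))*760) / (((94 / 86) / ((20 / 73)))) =11764800 / 24017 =489.85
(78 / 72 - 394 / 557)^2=6315169 / 44675856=0.14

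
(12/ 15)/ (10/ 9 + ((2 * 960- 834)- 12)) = 9/ 12095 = 0.00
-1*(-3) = 3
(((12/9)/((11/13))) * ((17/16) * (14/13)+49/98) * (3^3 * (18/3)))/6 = 1539/22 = 69.95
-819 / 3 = -273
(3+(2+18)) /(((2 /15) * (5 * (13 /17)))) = 1173 /26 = 45.12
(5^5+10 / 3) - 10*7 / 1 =9175 / 3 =3058.33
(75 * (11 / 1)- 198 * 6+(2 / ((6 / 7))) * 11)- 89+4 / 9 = -3833 / 9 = -425.89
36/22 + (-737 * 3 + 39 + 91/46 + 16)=-2152.39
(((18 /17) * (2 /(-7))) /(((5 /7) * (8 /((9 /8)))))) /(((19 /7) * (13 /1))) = -567 /335920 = -0.00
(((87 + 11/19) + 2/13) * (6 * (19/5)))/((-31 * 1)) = -26004/403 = -64.53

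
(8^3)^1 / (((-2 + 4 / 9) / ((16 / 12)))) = -3072 / 7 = -438.86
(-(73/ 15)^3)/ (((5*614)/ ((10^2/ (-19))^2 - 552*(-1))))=-40705182812/ 1870205625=-21.77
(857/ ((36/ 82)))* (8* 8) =124931.56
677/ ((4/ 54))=18279/ 2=9139.50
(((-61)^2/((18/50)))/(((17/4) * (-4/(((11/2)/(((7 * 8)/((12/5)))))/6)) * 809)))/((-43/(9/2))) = 204655/66234448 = 0.00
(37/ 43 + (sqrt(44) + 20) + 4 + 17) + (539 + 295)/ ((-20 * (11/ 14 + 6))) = 2 * sqrt(11) + 729483/ 20425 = 42.35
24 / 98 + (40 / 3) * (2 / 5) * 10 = 7876 / 147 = 53.58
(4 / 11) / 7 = 4 / 77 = 0.05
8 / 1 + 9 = 17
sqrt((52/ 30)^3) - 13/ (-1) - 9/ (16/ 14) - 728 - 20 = -5943/ 8 + 26 * sqrt(390)/ 225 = -740.59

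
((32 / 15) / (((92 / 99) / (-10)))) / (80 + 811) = -16 / 621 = -0.03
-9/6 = -3/2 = -1.50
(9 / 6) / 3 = 1 / 2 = 0.50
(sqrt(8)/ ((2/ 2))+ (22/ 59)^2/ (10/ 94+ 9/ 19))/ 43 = 216106/ 38767897+ 2 * sqrt(2)/ 43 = 0.07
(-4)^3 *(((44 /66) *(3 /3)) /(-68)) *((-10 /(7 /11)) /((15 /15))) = -3520 /357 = -9.86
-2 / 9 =-0.22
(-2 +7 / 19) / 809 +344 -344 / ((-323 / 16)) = 94341817 / 261307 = 361.04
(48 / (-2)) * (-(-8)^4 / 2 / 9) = 16384 / 3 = 5461.33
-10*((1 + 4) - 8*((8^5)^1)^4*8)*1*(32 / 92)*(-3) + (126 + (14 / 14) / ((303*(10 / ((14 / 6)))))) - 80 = -160973667484819031201337019 / 209070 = -769951056989616067352.26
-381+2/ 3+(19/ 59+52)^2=24616886/ 10443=2357.26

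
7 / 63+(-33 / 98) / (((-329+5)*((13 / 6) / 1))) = 853 / 7644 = 0.11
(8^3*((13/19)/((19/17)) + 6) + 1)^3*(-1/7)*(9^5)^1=-107885847949423031318625/329321167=-327600709460084.69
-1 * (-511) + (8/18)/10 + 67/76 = 1750787/3420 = 511.93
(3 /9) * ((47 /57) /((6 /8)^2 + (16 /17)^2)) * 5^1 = 1086640 /1145187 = 0.95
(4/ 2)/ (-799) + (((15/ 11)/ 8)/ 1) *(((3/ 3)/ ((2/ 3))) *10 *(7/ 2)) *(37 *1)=46561373/ 140624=331.11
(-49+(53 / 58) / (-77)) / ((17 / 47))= -10287689 / 75922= -135.50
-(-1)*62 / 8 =31 / 4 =7.75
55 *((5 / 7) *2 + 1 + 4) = 2475 / 7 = 353.57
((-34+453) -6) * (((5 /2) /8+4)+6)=4259.06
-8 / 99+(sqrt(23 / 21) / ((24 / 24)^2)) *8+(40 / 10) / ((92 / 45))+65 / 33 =796 / 207+8 *sqrt(483) / 21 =12.22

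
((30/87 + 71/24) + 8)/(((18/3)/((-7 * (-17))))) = 936173/4176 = 224.18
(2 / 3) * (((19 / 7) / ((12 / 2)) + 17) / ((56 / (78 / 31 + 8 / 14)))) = 245555 / 382788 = 0.64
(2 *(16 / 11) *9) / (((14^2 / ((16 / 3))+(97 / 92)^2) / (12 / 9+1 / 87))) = 95067648 / 102227059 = 0.93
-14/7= -2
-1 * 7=-7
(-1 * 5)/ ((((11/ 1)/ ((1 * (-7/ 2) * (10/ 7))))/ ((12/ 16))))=75/ 44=1.70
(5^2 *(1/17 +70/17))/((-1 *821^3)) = -1775/9407590237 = -0.00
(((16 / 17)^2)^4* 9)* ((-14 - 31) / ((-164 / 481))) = 209170276024320 / 286006055081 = 731.35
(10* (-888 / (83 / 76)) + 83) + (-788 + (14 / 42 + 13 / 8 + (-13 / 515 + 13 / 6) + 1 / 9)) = -27181327063 / 3077640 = -8831.87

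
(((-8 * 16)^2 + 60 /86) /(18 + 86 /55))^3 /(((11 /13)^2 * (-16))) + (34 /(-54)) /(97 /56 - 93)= -5211196440038806725103513 /101622422029813632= -51279986.60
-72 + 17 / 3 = -199 / 3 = -66.33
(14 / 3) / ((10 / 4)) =28 / 15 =1.87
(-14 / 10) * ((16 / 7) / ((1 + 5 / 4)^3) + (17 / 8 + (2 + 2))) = -8.86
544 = 544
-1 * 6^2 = -36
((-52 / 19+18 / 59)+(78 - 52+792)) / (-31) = -29492 / 1121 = -26.31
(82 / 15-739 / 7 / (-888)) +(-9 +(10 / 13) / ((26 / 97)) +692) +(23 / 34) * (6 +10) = 62708477927 / 89292840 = 702.28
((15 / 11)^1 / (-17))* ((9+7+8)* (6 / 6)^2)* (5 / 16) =-225 / 374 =-0.60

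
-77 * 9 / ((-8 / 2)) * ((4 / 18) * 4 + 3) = 2695 / 4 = 673.75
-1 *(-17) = 17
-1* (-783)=783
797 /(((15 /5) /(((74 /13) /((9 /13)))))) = 58978 /27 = 2184.37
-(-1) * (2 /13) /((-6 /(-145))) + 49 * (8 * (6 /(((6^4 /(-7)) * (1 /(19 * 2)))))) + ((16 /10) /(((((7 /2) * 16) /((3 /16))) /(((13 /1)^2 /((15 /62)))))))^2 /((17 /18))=-2714456964761 /5847660000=-464.20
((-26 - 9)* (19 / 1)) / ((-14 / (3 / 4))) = 285 / 8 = 35.62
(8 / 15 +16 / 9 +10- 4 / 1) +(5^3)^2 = 703499 / 45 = 15633.31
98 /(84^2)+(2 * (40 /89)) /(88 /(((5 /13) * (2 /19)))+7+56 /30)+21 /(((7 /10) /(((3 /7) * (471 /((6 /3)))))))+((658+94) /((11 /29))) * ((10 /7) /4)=3735.92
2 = 2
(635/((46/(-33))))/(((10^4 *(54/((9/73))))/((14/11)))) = -889/6716000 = -0.00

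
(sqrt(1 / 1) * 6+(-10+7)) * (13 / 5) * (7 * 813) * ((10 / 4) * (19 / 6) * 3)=4217031 / 4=1054257.75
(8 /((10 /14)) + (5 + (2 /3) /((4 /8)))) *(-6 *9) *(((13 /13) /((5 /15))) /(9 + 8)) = -14202 /85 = -167.08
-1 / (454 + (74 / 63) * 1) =-63 / 28676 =-0.00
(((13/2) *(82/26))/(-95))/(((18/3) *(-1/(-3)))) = -41/380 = -0.11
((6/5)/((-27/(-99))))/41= 22/205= 0.11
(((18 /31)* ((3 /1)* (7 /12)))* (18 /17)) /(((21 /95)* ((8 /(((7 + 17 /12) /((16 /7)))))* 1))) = 604485 /269824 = 2.24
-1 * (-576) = 576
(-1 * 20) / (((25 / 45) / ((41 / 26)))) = -738 / 13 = -56.77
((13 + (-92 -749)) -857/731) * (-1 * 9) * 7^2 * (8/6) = 356401500/731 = 487553.35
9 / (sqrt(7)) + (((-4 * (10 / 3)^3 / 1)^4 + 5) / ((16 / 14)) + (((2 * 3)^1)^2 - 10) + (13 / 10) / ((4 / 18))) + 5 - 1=421495562.41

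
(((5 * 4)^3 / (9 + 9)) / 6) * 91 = 182000 / 27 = 6740.74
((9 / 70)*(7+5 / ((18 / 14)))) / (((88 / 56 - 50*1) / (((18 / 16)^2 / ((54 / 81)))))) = -3969 / 72320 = -0.05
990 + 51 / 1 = 1041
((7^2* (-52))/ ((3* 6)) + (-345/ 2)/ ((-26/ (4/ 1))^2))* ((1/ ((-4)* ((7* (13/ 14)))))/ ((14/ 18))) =7.20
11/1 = 11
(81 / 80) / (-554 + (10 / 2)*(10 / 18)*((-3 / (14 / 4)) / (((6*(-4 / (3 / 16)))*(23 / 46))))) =-3402 / 1861315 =-0.00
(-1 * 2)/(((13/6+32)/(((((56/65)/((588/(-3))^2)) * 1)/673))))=-6/3075929675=-0.00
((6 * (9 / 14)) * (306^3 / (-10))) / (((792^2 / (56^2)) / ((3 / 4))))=-25071039 / 605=-41439.73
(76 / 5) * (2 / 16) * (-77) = -1463 / 10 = -146.30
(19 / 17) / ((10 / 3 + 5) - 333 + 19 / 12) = -228 / 65909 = -0.00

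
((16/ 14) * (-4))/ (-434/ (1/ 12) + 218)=16/ 17465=0.00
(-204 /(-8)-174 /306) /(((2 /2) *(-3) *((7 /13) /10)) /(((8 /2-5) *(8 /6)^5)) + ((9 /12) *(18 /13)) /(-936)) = 2200407040 /3285369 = 669.76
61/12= 5.08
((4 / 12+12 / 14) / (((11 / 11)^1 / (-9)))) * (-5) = 375 / 7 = 53.57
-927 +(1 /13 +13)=-11881 /13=-913.92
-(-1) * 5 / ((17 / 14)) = 70 / 17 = 4.12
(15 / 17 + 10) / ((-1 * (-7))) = 185 / 119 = 1.55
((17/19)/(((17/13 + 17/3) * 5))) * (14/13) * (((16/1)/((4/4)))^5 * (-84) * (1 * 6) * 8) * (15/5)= -33294385152/95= -350467212.13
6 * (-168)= -1008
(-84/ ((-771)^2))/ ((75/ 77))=-2156/ 14861025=-0.00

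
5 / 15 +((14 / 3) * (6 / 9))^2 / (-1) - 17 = -2134 / 81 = -26.35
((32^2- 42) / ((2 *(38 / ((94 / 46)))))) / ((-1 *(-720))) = 23077 / 629280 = 0.04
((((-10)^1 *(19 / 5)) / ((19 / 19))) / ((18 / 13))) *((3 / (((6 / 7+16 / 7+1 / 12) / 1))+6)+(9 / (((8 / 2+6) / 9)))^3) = -12012310739 / 813000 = -14775.29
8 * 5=40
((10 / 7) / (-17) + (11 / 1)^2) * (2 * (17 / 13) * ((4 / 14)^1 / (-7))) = -57556 / 4459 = -12.91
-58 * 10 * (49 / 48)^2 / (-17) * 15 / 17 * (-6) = -1740725 / 9248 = -188.23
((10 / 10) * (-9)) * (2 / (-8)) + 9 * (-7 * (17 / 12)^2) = -1987 / 16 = -124.19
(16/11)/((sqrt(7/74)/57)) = 912 * sqrt(518)/77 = 269.57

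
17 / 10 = 1.70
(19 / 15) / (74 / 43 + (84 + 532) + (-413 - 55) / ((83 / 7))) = 67811 / 30956670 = 0.00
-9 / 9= -1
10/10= 1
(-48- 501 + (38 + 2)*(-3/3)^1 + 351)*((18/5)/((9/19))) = -9044/5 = -1808.80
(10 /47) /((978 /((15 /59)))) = 25 /451999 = 0.00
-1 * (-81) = 81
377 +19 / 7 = 379.71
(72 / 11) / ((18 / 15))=60 / 11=5.45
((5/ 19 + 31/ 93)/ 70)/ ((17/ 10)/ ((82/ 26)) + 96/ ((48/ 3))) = 0.00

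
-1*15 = -15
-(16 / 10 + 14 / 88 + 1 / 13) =-5251 / 2860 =-1.84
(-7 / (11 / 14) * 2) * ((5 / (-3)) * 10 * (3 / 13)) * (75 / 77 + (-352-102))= -48836200 / 1573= -31046.54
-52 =-52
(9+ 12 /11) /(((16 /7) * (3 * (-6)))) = -259 /1056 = -0.25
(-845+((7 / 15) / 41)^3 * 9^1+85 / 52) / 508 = -1133448902789 / 682731426000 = -1.66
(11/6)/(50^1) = 11/300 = 0.04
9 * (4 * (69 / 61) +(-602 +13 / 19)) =-6225129 / 1159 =-5371.12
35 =35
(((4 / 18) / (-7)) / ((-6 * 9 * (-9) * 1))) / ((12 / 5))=-5 / 183708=-0.00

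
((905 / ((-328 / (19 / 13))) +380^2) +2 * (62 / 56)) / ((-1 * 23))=-4309996927 / 686504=-6278.18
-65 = -65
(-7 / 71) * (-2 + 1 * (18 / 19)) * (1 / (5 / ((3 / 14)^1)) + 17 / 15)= 26 / 213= 0.12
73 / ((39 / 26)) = 146 / 3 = 48.67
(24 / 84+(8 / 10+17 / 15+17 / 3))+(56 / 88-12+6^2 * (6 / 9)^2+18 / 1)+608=245831 / 385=638.52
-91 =-91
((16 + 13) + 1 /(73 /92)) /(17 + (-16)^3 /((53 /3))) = -117077 /831251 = -0.14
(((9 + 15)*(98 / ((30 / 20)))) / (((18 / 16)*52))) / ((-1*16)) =-196 / 117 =-1.68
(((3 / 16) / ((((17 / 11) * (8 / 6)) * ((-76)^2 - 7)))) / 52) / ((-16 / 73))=-803 / 580243456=-0.00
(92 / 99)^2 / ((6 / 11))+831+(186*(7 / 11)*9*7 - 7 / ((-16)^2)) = 5672381417 / 684288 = 8289.46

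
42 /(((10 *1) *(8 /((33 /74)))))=693 /2960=0.23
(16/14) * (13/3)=104/21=4.95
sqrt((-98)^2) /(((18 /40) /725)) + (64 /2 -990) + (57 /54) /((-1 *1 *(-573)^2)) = 927449312705 /5909922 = 156930.89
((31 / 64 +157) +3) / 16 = 10271 / 1024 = 10.03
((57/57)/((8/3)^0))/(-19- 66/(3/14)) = -1/327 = -0.00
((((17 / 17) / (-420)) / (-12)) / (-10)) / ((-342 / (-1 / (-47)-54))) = -2537 / 810129600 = -0.00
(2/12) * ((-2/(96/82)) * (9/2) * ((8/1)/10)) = -41/40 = -1.02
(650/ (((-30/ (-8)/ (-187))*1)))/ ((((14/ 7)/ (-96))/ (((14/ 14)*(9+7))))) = 24893440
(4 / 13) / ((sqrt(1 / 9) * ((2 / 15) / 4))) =360 / 13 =27.69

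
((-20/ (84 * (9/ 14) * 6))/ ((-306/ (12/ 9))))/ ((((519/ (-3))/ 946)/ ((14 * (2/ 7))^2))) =-151360/ 6431967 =-0.02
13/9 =1.44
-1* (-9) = 9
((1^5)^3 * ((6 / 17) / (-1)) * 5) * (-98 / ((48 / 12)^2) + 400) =-47265 / 68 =-695.07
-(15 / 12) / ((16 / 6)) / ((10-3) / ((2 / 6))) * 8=-5 / 28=-0.18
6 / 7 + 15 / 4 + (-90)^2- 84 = 224577 / 28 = 8020.61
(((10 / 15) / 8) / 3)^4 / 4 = 1 / 6718464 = 0.00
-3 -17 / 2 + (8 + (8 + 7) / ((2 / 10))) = 143 / 2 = 71.50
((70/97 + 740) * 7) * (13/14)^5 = 13338701025/3726352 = 3579.56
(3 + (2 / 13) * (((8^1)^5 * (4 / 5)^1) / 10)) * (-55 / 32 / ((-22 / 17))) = 2244799 / 4160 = 539.62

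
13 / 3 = 4.33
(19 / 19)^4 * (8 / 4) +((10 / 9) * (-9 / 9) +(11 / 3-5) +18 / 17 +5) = 859 / 153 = 5.61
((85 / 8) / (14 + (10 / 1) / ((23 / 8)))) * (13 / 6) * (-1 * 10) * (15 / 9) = -635375 / 28944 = -21.95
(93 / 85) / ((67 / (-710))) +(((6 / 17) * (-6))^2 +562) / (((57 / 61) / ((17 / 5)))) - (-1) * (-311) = 564380143 / 324615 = 1738.61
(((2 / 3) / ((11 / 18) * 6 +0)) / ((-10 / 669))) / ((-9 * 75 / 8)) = 1784 / 12375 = 0.14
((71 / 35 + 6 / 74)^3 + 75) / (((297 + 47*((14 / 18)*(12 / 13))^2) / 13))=3623841611853489 / 1061083191214375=3.42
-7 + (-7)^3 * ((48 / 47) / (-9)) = 4501 / 141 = 31.92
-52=-52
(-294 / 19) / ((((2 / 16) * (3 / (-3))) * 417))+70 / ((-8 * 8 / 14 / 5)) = -3222681 / 42256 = -76.27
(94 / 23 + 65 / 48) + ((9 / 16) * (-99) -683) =-50594 / 69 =-733.25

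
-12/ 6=-2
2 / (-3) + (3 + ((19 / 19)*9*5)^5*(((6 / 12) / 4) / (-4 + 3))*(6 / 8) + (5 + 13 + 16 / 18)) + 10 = -4982250383 / 288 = -17299480.50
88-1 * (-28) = 116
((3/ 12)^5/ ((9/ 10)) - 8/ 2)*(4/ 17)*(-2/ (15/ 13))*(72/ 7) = 239551/ 14280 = 16.78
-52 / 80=-13 / 20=-0.65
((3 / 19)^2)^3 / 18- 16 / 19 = -79235087 / 94091762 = -0.84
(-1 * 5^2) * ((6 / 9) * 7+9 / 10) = -835 / 6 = -139.17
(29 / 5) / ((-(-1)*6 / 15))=29 / 2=14.50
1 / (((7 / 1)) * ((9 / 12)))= 4 / 21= 0.19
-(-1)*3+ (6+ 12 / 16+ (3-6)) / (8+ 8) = 3.23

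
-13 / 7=-1.86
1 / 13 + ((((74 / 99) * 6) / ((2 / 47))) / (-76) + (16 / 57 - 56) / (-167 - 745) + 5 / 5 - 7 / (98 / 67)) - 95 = -650673931 / 6504498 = -100.03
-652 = -652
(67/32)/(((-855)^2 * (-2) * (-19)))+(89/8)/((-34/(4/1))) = -19778611261/15111748800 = -1.31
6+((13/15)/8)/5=3613/600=6.02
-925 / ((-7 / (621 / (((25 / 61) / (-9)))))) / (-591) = 4204791 / 1379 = 3049.16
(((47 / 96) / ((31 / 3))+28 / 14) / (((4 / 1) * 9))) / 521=677 / 6201984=0.00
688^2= 473344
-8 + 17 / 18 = -127 / 18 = -7.06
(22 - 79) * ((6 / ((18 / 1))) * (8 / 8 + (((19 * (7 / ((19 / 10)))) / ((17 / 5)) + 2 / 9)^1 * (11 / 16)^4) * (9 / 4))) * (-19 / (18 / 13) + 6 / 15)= 24239644649 / 8355840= 2900.92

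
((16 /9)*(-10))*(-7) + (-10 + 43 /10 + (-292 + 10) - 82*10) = -88493 /90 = -983.26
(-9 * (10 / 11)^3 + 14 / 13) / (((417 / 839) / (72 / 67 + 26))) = -149707740236 / 483428517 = -309.68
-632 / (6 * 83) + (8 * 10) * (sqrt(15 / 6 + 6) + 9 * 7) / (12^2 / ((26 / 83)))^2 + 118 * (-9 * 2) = -527069317 / 248004 + 845 * sqrt(34) / 4464072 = -2125.24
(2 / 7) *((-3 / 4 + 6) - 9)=-1.07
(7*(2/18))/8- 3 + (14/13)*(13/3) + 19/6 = 355/72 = 4.93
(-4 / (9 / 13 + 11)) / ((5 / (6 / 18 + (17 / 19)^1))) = -91 / 1083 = -0.08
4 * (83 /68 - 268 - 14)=-19093 /17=-1123.12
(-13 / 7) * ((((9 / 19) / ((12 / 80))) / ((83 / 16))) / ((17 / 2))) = -24960 / 187663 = -0.13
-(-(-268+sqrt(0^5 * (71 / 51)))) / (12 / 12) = -268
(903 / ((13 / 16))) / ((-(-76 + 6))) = 1032 / 65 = 15.88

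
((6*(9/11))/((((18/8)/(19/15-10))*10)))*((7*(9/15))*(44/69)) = -14672/2875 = -5.10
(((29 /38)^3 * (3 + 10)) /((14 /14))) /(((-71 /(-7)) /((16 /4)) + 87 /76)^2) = 15535793 /36420758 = 0.43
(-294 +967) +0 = 673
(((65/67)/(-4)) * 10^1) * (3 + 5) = -1300/67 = -19.40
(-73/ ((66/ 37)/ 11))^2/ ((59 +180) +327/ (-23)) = 167794223/ 186120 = 901.54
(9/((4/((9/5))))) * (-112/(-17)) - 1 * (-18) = 3798/85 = 44.68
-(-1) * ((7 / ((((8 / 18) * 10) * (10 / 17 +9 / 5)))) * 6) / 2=459 / 232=1.98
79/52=1.52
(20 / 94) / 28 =5 / 658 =0.01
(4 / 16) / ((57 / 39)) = 13 / 76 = 0.17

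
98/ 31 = 3.16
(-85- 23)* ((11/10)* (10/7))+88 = -572/7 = -81.71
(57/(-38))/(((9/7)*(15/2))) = -7/45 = -0.16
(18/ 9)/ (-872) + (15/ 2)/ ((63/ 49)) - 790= -1025693/ 1308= -784.17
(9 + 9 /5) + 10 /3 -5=137 /15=9.13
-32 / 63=-0.51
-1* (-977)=977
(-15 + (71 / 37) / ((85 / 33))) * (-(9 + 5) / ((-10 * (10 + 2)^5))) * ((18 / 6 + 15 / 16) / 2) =-22883 / 144921600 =-0.00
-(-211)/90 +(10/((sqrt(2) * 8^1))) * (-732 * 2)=211/90- 915 * sqrt(2)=-1291.66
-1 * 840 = -840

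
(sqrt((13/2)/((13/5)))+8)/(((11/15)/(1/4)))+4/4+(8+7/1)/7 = 15* sqrt(10)/88+452/77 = 6.41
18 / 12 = 3 / 2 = 1.50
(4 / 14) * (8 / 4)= 4 / 7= 0.57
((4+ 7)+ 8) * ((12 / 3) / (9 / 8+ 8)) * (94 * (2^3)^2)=3657728 / 73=50105.86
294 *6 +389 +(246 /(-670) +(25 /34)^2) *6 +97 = 435869061 /193630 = 2251.04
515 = 515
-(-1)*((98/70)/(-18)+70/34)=3031/1530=1.98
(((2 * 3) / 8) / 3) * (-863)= -863 / 4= -215.75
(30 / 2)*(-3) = -45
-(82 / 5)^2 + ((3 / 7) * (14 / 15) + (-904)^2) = 20423686 / 25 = 816947.44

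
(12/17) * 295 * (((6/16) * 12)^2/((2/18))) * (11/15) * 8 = 3784968/17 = 222645.18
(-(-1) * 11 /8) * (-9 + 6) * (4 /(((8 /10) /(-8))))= 165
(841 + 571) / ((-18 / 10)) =-7060 / 9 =-784.44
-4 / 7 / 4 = -1 / 7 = -0.14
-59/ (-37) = 59/ 37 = 1.59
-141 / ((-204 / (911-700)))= 9917 / 68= 145.84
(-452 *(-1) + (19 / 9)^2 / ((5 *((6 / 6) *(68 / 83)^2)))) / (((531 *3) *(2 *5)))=14389091 / 505634400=0.03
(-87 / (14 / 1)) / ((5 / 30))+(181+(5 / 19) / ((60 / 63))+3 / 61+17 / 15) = 70667369 / 486780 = 145.17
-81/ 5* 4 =-64.80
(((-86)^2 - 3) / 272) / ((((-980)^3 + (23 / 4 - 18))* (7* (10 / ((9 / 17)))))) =-0.00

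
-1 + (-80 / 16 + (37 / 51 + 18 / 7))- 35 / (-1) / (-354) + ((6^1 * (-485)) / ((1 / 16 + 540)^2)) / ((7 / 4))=-2943745991985 / 1048472343002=-2.81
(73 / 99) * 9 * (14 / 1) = 1022 / 11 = 92.91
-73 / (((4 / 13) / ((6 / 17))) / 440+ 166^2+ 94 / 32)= -2505360 / 945822803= -0.00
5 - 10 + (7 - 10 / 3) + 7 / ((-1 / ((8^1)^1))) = -172 / 3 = -57.33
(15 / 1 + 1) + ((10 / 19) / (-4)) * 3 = 593 / 38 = 15.61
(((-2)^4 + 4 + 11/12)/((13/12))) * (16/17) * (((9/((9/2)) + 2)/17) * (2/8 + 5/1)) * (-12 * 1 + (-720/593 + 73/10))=-86992584/655265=-132.76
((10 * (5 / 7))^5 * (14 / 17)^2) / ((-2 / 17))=-625000000 / 5831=-107185.73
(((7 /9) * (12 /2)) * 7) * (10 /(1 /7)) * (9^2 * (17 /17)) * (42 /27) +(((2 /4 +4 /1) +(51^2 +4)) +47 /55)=31980339 /110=290730.35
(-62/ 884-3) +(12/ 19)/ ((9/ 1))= -75581/ 25194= -3.00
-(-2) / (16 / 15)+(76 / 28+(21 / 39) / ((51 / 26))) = 13891 / 2856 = 4.86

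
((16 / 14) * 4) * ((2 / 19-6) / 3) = -8.98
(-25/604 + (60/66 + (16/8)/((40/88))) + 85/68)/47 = 108259/780670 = 0.14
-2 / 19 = -0.11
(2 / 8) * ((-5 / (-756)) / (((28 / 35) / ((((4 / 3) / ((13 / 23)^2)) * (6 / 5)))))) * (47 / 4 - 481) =-4964665 / 1022112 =-4.86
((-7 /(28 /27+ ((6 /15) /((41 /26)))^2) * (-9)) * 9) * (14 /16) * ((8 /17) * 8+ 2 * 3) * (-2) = -373792581225 /42490072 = -8797.17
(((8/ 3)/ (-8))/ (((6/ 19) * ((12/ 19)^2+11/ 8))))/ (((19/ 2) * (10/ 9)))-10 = -257594/ 25615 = -10.06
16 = 16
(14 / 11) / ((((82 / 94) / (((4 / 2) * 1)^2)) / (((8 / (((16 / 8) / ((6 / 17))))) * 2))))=126336 / 7667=16.48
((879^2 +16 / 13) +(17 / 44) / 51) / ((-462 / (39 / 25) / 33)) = -1325854081 / 15400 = -86094.42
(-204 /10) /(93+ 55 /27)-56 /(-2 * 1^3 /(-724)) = -130046257 /6415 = -20272.21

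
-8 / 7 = -1.14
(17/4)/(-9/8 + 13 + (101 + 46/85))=2890/77123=0.04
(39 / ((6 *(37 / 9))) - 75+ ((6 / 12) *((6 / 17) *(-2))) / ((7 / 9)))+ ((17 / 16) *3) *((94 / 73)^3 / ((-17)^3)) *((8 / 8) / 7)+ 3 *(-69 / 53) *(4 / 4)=-120033355772919 / 1543270507751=-77.78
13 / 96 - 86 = -85.86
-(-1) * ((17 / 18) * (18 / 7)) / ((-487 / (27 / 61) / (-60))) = 27540 / 207949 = 0.13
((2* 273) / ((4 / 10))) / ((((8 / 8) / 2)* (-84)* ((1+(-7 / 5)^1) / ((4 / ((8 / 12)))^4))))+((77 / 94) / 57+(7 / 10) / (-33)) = 5171809164 / 49115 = 105299.99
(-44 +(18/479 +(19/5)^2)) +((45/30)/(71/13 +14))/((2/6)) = -177485611/6059350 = -29.29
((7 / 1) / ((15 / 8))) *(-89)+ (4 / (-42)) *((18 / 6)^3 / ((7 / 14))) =-35428 / 105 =-337.41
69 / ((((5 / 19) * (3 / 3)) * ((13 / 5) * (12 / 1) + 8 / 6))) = 3933 / 488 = 8.06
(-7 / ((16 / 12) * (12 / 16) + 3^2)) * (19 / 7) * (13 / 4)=-247 / 40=-6.18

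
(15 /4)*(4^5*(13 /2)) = 24960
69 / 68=1.01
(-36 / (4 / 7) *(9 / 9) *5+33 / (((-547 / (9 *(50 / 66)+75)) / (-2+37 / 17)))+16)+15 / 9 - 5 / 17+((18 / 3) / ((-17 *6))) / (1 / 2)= -8330495 / 27897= -298.62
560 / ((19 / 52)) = 29120 / 19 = 1532.63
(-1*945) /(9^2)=-35 /3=-11.67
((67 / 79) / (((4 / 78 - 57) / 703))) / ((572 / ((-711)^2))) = -904197897 / 97724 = -9252.57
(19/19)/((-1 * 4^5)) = -1/1024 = -0.00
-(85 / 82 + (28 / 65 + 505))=-2699471 / 5330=-506.47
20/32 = 5/8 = 0.62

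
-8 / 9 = -0.89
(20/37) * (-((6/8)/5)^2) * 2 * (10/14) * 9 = -81/518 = -0.16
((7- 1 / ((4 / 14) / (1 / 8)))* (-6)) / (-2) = 315 / 16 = 19.69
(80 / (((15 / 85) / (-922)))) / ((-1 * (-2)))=-626960 / 3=-208986.67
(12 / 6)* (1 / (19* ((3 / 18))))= 12 / 19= 0.63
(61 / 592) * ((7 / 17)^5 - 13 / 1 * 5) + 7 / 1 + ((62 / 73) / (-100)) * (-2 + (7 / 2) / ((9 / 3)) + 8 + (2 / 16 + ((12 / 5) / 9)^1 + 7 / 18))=0.24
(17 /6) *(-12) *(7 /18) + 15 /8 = -817 /72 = -11.35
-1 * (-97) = 97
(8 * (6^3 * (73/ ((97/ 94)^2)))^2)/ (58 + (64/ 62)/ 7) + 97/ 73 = 136667336928266157341/ 4530308896613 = 30167332.97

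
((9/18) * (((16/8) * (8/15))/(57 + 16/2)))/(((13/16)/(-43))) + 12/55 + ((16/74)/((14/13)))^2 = -0.18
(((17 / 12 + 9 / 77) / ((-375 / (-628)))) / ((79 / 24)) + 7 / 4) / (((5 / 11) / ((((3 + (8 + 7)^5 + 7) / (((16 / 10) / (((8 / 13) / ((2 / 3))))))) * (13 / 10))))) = 3170313.32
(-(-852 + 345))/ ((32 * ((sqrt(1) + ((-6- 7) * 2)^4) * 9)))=169/ 43869792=0.00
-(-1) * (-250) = -250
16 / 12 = 4 / 3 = 1.33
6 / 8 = 3 / 4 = 0.75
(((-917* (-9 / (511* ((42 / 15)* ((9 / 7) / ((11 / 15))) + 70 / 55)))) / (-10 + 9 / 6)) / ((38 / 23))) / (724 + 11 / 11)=-298287 / 1162444700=-0.00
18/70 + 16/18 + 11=3826/315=12.15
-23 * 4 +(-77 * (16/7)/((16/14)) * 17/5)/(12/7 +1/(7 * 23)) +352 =-61398/1385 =-44.33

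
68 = 68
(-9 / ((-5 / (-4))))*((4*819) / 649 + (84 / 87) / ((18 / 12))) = -3856272 / 94105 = -40.98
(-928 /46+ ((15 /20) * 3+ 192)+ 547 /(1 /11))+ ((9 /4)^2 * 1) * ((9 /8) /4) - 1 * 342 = 68895487 /11776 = 5850.50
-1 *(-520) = 520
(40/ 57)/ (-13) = -40/ 741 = -0.05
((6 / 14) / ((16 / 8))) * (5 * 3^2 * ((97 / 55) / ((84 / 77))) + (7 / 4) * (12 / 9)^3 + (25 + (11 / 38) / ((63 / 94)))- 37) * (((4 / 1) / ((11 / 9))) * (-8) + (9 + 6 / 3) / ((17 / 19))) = -49735253 / 255816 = -194.42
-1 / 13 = -0.08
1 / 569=0.00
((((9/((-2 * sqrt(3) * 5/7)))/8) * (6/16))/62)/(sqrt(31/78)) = -189 * sqrt(806)/1230080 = -0.00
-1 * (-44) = 44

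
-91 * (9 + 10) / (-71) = 1729 / 71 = 24.35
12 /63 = 4 /21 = 0.19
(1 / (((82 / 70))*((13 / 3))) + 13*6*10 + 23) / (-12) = -107026 / 1599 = -66.93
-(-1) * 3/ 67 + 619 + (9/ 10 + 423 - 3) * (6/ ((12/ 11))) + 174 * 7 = 5563673/ 1340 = 4151.99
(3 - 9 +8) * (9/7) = 18/7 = 2.57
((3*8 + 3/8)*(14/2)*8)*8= 10920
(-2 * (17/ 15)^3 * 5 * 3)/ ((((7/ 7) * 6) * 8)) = -4913/ 5400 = -0.91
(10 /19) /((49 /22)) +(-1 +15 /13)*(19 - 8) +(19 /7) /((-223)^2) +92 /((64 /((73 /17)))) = 1326279426041 /163708663664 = 8.10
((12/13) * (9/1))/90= 6/65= 0.09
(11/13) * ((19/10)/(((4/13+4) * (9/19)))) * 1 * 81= 35739/560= 63.82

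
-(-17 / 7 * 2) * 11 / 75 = 374 / 525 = 0.71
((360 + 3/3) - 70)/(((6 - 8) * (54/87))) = -234.42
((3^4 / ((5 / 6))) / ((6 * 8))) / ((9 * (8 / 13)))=117 / 320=0.37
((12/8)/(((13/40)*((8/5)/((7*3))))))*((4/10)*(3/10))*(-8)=-756/13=-58.15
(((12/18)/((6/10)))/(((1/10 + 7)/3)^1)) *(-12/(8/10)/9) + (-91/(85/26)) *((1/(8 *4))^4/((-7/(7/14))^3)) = -8734637972009/11162867466240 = -0.78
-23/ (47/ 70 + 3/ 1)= -1610/ 257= -6.26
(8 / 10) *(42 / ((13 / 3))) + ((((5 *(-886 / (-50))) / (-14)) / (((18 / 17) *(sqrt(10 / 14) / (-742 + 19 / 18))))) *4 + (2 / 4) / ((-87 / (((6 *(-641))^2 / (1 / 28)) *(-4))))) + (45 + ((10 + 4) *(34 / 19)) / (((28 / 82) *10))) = 100440947 *sqrt(35) / 28350 + 341000511668 / 35815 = 9542124.67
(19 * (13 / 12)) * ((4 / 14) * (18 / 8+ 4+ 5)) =3705 / 56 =66.16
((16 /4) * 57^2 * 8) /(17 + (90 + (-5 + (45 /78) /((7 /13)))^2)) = 357504 /421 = 849.18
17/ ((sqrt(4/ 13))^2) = 221/ 4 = 55.25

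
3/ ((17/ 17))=3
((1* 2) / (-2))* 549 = -549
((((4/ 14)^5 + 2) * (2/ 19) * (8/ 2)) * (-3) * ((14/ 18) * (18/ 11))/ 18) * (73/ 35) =-19649264/ 52689945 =-0.37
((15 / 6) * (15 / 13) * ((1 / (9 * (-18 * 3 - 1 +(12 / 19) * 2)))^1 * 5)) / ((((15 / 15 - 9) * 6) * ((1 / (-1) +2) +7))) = 2375 / 30580992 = 0.00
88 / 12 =22 / 3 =7.33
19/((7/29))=551/7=78.71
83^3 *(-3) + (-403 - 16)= -1715780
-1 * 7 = -7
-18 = -18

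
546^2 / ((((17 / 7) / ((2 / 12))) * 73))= 347802 / 1241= 280.26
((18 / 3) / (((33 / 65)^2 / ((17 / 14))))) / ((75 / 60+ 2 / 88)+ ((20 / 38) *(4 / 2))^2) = 25928825 / 2183874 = 11.87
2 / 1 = 2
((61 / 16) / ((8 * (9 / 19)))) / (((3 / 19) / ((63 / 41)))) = 154147 / 15744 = 9.79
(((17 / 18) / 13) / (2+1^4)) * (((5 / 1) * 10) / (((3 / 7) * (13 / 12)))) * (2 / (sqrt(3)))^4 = 190400 / 41067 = 4.64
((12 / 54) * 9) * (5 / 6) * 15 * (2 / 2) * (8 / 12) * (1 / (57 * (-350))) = -1 / 1197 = -0.00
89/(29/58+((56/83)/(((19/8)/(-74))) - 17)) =-280706/118345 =-2.37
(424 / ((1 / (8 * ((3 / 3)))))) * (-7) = -23744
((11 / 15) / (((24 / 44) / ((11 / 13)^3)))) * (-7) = -1127357 / 197730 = -5.70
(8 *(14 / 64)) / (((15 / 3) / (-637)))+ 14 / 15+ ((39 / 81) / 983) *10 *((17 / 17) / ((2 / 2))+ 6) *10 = -117668887 / 530820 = -221.67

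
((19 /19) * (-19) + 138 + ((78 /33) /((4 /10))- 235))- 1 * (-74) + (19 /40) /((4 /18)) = -29879 /880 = -33.95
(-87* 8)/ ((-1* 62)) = 348/ 31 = 11.23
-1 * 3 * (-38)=114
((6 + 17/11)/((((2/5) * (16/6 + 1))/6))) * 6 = 22410/121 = 185.21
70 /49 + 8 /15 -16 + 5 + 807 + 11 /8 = 671443 /840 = 799.34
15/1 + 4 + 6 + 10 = 35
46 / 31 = 1.48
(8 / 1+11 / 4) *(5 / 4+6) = 1247 / 16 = 77.94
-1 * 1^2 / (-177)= 0.01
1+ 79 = 80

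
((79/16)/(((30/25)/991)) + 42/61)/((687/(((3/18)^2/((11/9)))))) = 2171107/16092288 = 0.13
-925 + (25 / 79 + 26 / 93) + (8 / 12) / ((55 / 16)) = -373459412 / 404085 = -924.21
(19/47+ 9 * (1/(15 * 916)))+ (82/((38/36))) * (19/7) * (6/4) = 477195767/1506820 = 316.69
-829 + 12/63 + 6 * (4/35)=-86953/105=-828.12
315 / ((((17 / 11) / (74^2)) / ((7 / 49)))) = 2710620 / 17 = 159448.24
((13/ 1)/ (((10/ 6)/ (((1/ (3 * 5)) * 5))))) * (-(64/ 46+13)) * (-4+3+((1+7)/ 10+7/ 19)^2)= -14182688/ 1037875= -13.67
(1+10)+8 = 19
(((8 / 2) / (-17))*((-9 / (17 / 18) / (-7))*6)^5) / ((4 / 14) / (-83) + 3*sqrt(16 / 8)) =-35862351239902169088*sqrt(2) / 25152556697095849 - 288051013975117824 / 176067896879670943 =-2018.01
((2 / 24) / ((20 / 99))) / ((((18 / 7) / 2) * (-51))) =-77 / 12240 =-0.01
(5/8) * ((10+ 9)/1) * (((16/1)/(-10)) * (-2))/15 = 38/15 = 2.53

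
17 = 17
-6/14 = -3/7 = -0.43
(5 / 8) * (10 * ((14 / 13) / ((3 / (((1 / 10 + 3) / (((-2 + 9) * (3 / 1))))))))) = 155 / 468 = 0.33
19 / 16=1.19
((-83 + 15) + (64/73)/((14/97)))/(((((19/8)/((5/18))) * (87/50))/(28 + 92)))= -140640000/281561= -499.50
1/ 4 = 0.25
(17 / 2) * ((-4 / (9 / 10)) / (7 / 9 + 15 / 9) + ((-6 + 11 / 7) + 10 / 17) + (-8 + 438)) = 555463 / 154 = 3606.90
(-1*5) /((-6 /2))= 5 /3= 1.67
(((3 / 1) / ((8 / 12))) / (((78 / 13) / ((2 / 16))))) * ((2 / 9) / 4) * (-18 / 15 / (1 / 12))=-3 / 40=-0.08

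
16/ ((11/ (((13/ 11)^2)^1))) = 2704/ 1331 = 2.03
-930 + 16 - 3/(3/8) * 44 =-1266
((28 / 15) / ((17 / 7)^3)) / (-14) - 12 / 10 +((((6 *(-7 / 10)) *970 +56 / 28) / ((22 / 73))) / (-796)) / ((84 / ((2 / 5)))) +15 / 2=7194904048 / 1129228485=6.37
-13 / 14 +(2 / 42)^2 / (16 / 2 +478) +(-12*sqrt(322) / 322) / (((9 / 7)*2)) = -99508 / 107163-sqrt(322) / 69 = -1.19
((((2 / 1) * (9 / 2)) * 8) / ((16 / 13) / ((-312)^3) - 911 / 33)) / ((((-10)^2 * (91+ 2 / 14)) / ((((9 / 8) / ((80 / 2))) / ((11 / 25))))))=-437240349 / 23904240944210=-0.00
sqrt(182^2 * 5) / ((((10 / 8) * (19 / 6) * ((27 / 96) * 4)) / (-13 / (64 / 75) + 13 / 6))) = -456638 * sqrt(5) / 855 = -1194.24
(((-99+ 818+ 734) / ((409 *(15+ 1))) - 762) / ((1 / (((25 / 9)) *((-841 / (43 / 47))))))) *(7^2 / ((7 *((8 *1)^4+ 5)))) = 34482885416875 / 10385897328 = 3320.16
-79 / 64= -1.23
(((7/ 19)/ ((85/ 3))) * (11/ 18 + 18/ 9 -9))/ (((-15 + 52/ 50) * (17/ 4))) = 8050/ 5749077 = 0.00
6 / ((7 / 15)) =90 / 7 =12.86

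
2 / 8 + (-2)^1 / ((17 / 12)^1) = -79 / 68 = -1.16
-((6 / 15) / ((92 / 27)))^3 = -19683 / 12167000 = -0.00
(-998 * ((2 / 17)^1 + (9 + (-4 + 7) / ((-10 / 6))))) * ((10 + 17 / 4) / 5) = -8845773 / 425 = -20813.58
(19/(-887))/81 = -19/71847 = -0.00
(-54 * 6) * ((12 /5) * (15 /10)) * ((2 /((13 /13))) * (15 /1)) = -34992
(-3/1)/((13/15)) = -45/13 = -3.46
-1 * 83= -83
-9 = -9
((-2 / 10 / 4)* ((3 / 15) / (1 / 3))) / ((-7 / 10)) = 3 / 70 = 0.04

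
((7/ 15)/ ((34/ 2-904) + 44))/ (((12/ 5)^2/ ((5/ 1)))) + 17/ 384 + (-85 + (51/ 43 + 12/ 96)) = -10478776967/ 125276544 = -83.65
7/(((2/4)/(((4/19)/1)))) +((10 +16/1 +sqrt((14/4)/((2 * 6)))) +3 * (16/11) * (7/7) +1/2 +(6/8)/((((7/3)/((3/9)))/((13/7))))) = sqrt(42)/12 +1393185/40964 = 34.55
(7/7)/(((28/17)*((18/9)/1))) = 17/56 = 0.30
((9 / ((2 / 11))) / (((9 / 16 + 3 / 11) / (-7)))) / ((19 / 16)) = -46464 / 133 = -349.35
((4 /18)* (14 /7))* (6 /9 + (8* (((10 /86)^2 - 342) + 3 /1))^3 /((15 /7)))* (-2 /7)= 2353393748756978988304 /1991229360435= 1181879795.23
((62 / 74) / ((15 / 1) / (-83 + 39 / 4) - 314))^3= -749355574787 / 39522680236580460184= -0.00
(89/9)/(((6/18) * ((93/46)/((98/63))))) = 57316/2511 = 22.83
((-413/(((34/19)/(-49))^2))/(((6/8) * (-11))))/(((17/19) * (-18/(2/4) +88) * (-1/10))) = -34007367835/4215354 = -8067.50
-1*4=-4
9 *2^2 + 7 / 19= 691 / 19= 36.37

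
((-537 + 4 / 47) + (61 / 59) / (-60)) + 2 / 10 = -89301491 / 166380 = -536.73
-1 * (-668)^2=-446224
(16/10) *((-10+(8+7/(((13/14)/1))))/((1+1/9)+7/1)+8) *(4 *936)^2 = 14215938048/73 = 194738877.37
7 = 7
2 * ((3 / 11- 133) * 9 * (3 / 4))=-19710 / 11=-1791.82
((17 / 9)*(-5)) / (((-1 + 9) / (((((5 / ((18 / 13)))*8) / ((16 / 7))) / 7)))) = -5525 / 2592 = -2.13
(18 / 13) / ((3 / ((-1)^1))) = -6 / 13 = -0.46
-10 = -10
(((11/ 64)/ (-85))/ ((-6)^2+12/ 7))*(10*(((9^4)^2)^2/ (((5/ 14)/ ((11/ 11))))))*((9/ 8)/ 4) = -272393967761220627/ 348160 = -782381571005.34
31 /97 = 0.32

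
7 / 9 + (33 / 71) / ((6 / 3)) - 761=-759.99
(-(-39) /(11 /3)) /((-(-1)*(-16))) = -117 /176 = -0.66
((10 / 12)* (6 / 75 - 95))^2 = 625681 / 100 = 6256.81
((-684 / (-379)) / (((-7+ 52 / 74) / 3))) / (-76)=999 / 88307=0.01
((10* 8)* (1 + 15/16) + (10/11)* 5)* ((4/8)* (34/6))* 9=89505/22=4068.41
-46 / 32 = -23 / 16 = -1.44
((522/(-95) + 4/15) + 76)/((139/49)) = 197666/7923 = 24.95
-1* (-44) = 44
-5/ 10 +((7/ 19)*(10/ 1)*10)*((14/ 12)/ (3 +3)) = 2279/ 342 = 6.66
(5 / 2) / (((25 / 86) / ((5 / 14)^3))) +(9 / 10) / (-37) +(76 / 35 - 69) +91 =12456911 / 507640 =24.54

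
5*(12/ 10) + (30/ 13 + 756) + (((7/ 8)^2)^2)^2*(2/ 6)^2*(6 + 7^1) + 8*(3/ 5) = 7553410497293/ 9814671360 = 769.60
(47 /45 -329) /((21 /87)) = -427982 /315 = -1358.67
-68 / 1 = -68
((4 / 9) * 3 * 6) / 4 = 2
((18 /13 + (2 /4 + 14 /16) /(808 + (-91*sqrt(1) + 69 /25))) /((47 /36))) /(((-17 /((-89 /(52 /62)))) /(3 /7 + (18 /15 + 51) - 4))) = 2610919418271 /8099159380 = 322.37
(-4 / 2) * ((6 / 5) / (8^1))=-3 / 10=-0.30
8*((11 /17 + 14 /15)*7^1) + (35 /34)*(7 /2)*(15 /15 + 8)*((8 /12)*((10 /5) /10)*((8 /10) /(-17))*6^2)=351904 /4335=81.18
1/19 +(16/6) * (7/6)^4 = 46105/9234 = 4.99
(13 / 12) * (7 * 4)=91 / 3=30.33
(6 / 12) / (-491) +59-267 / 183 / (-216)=59.01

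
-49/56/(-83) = 7/664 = 0.01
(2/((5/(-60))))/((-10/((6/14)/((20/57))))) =513/175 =2.93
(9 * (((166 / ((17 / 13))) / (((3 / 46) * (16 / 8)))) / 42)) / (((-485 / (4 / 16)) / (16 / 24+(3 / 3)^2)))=-24817 / 138516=-0.18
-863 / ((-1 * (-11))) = -863 / 11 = -78.45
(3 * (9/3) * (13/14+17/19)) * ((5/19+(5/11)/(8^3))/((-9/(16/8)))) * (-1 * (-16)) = -13703675/889504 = -15.41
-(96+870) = -966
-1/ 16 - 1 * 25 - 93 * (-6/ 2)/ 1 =4063/ 16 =253.94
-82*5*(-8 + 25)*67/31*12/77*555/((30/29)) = -3006481620/2387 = -1259523.09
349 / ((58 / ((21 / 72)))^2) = 17101 / 1937664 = 0.01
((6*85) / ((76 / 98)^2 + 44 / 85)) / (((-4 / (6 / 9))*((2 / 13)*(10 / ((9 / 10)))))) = -693889 / 15616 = -44.43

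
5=5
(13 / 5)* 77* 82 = 16416.40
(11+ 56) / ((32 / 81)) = 5427 / 32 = 169.59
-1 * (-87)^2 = -7569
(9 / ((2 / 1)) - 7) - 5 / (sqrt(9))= -25 / 6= -4.17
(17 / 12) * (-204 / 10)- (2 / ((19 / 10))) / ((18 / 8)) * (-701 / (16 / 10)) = 301081 / 1710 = 176.07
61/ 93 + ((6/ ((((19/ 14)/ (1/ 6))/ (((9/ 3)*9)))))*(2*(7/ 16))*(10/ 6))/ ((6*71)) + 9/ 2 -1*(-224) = 229.22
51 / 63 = 17 / 21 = 0.81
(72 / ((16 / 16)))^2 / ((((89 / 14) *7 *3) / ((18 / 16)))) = 3888 / 89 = 43.69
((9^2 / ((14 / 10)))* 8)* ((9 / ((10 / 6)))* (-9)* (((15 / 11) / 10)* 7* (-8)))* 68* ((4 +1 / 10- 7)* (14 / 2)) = -13041798336 / 55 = -237123606.11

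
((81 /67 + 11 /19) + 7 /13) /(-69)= -12833 /380627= -0.03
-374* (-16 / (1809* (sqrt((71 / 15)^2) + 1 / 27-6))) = -14960 / 5561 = -2.69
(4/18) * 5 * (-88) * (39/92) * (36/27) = -11440/207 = -55.27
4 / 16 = 1 / 4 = 0.25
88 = 88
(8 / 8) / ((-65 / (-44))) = 44 / 65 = 0.68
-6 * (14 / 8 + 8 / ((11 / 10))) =-1191 / 22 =-54.14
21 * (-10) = -210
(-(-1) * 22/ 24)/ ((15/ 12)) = 11/ 15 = 0.73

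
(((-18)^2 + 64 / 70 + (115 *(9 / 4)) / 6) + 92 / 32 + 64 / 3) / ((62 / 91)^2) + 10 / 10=24390349 / 28830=846.01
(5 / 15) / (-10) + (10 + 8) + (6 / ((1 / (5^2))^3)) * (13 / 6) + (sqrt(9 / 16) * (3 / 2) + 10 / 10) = 24377411 / 120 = 203145.09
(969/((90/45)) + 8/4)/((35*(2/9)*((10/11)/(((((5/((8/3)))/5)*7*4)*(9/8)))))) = 2600829/3200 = 812.76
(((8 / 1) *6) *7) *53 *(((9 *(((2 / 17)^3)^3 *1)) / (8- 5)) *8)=218824704 / 118587876497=0.00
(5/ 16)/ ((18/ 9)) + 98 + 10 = 3461/ 32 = 108.16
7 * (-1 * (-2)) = 14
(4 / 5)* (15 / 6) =2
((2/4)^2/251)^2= 1/1008016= 0.00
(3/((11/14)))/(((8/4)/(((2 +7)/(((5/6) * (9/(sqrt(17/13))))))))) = 126 * sqrt(221)/715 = 2.62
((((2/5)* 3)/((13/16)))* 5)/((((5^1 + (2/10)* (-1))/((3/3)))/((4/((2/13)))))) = 40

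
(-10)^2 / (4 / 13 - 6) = -650 / 37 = -17.57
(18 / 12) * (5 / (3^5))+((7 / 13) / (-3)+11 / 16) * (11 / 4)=96229 / 67392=1.43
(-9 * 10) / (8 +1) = -10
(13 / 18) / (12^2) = 13 / 2592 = 0.01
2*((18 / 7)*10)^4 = 874435.65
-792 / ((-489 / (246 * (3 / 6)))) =32472 / 163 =199.21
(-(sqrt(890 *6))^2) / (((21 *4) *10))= -6.36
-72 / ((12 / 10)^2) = -50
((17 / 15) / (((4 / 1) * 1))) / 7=17 / 420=0.04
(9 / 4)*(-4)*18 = -162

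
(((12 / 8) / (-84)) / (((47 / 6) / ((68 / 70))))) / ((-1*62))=51 / 1427860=0.00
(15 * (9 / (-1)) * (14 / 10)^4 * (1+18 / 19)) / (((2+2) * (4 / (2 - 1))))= -2398599 / 38000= -63.12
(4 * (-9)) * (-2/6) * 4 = 48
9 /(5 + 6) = 9 /11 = 0.82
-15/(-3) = 5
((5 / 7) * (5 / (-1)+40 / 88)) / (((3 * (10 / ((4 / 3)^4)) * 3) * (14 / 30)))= -32000 / 130977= -0.24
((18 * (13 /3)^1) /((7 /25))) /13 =150 /7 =21.43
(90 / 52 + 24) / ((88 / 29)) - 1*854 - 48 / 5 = -9782579 / 11440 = -855.12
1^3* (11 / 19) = 11 / 19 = 0.58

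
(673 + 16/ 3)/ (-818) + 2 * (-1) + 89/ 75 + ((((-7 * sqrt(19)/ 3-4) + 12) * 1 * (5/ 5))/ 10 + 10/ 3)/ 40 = -188867/ 122700-7 * sqrt(19)/ 1200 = -1.56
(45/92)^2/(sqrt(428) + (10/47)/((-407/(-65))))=-12589273125/662785182748736 + 740985248025 * sqrt(107)/662785182748736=0.01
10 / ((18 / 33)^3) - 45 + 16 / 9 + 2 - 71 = -5465 / 108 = -50.60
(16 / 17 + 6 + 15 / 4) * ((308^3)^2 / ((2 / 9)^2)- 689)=184822493308995069.54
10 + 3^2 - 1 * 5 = 14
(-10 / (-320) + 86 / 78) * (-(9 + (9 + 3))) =-9905 / 416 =-23.81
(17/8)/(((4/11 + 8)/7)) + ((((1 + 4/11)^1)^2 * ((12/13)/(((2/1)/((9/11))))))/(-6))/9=22484027/12735008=1.77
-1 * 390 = -390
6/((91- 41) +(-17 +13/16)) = 96/541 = 0.18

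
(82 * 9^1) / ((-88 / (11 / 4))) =-369 / 16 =-23.06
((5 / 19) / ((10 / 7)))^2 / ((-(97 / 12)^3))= -21168 / 329474953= -0.00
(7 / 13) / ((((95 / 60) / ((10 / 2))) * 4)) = 105 / 247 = 0.43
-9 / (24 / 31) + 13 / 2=-41 / 8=-5.12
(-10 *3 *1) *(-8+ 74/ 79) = 16740/ 79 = 211.90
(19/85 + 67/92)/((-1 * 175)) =-7443/1368500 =-0.01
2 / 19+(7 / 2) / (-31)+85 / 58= 24902 / 17081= 1.46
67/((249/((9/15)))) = 67/415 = 0.16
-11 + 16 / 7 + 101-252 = -1118 / 7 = -159.71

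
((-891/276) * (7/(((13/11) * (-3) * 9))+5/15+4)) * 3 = -11913/299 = -39.84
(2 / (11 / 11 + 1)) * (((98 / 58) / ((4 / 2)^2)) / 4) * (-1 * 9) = -441 / 464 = -0.95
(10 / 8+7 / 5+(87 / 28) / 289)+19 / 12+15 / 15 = 636527 / 121380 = 5.24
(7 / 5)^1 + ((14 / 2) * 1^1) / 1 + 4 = 62 / 5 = 12.40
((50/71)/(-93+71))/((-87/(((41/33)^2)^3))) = 118752606025/87751374089643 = 0.00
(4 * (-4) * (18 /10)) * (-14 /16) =126 /5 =25.20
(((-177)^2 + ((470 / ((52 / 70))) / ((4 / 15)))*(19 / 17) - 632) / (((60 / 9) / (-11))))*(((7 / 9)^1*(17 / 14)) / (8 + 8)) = -324283003 / 99840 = -3248.03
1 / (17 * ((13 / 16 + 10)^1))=16 / 2941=0.01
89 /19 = 4.68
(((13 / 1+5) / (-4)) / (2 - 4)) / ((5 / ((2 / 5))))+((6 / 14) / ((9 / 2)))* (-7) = -73 / 150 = -0.49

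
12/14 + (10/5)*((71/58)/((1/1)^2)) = 671/203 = 3.31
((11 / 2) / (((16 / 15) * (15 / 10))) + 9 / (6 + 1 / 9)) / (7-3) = 4321 / 3520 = 1.23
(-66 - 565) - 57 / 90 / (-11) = -208211 / 330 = -630.94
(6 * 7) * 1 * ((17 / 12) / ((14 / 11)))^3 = 6539203 / 112896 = 57.92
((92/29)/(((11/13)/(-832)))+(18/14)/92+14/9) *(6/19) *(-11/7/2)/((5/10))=1547.17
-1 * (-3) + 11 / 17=62 / 17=3.65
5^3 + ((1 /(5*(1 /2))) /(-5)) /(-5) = 15627 /125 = 125.02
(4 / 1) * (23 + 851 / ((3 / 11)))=12573.33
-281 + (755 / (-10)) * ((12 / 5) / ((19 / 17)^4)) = -258771031 / 651605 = -397.13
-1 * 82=-82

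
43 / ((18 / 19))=817 / 18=45.39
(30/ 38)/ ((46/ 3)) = 45/ 874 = 0.05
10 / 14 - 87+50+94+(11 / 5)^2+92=27047 / 175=154.55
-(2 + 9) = -11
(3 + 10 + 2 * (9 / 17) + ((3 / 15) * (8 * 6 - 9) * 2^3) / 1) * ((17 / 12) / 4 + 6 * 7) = 13212467 / 4080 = 3238.35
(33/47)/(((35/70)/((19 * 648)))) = 812592/47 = 17289.19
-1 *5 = -5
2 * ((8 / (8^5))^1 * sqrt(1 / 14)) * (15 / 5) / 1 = 3 * sqrt(14) / 28672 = 0.00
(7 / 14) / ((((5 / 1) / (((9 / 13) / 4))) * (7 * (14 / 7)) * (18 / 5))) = 1 / 2912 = 0.00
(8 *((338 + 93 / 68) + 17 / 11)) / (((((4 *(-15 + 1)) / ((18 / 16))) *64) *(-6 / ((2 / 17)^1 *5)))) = 0.08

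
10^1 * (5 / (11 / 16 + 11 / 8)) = 800 / 33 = 24.24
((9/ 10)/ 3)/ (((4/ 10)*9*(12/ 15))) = 5/ 48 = 0.10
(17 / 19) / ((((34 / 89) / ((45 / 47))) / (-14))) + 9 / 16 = -440523 / 14288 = -30.83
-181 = -181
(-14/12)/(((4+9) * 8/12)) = -7/52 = -0.13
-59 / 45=-1.31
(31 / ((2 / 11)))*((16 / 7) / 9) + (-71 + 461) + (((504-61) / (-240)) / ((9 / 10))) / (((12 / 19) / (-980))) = 16400611 / 4536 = 3615.65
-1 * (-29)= 29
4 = 4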